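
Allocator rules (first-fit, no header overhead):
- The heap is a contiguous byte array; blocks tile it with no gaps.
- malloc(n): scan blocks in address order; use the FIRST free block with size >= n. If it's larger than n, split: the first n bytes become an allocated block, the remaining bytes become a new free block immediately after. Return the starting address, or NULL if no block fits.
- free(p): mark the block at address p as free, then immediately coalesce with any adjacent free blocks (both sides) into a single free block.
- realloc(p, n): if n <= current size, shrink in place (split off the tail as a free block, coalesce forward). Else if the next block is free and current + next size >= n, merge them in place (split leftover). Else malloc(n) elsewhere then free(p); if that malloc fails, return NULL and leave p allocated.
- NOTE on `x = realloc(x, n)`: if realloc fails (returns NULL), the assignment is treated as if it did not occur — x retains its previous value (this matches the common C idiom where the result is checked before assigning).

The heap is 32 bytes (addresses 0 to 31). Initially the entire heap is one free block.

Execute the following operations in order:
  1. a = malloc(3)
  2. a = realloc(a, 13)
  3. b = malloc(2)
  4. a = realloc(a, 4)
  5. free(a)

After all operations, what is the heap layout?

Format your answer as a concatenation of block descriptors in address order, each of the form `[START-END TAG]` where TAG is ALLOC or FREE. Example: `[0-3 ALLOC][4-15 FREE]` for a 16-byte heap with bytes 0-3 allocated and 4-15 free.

Op 1: a = malloc(3) -> a = 0; heap: [0-2 ALLOC][3-31 FREE]
Op 2: a = realloc(a, 13) -> a = 0; heap: [0-12 ALLOC][13-31 FREE]
Op 3: b = malloc(2) -> b = 13; heap: [0-12 ALLOC][13-14 ALLOC][15-31 FREE]
Op 4: a = realloc(a, 4) -> a = 0; heap: [0-3 ALLOC][4-12 FREE][13-14 ALLOC][15-31 FREE]
Op 5: free(a) -> (freed a); heap: [0-12 FREE][13-14 ALLOC][15-31 FREE]

Answer: [0-12 FREE][13-14 ALLOC][15-31 FREE]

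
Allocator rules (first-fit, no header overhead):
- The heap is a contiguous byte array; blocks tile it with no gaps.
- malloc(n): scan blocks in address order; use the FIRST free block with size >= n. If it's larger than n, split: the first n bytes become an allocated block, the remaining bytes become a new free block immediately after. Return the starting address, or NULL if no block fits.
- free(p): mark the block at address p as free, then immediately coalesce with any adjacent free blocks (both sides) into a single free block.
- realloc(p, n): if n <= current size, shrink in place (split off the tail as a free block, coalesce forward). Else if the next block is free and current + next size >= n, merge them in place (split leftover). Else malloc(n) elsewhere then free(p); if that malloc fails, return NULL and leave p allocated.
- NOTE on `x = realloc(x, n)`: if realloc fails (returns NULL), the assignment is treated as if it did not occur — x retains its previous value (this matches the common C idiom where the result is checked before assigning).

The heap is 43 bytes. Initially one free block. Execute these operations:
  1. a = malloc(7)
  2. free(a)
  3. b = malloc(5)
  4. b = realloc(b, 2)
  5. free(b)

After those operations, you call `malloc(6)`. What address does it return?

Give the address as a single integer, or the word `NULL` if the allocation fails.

Op 1: a = malloc(7) -> a = 0; heap: [0-6 ALLOC][7-42 FREE]
Op 2: free(a) -> (freed a); heap: [0-42 FREE]
Op 3: b = malloc(5) -> b = 0; heap: [0-4 ALLOC][5-42 FREE]
Op 4: b = realloc(b, 2) -> b = 0; heap: [0-1 ALLOC][2-42 FREE]
Op 5: free(b) -> (freed b); heap: [0-42 FREE]
malloc(6): first-fit scan over [0-42 FREE] -> 0

Answer: 0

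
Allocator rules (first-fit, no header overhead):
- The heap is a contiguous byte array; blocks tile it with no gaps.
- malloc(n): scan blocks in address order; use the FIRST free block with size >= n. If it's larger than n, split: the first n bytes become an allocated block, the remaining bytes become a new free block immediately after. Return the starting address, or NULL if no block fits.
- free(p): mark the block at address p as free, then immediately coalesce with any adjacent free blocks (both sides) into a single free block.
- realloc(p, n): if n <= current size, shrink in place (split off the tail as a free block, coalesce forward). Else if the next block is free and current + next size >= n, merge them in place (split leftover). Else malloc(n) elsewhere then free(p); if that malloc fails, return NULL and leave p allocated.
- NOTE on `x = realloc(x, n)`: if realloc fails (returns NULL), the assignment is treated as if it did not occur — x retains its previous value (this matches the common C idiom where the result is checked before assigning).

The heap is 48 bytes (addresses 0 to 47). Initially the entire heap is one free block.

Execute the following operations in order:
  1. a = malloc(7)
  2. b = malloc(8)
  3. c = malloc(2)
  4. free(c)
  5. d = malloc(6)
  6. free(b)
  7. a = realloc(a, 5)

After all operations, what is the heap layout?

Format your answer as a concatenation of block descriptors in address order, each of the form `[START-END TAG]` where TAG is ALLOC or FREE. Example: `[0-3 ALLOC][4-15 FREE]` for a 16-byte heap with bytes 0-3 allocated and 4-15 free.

Answer: [0-4 ALLOC][5-14 FREE][15-20 ALLOC][21-47 FREE]

Derivation:
Op 1: a = malloc(7) -> a = 0; heap: [0-6 ALLOC][7-47 FREE]
Op 2: b = malloc(8) -> b = 7; heap: [0-6 ALLOC][7-14 ALLOC][15-47 FREE]
Op 3: c = malloc(2) -> c = 15; heap: [0-6 ALLOC][7-14 ALLOC][15-16 ALLOC][17-47 FREE]
Op 4: free(c) -> (freed c); heap: [0-6 ALLOC][7-14 ALLOC][15-47 FREE]
Op 5: d = malloc(6) -> d = 15; heap: [0-6 ALLOC][7-14 ALLOC][15-20 ALLOC][21-47 FREE]
Op 6: free(b) -> (freed b); heap: [0-6 ALLOC][7-14 FREE][15-20 ALLOC][21-47 FREE]
Op 7: a = realloc(a, 5) -> a = 0; heap: [0-4 ALLOC][5-14 FREE][15-20 ALLOC][21-47 FREE]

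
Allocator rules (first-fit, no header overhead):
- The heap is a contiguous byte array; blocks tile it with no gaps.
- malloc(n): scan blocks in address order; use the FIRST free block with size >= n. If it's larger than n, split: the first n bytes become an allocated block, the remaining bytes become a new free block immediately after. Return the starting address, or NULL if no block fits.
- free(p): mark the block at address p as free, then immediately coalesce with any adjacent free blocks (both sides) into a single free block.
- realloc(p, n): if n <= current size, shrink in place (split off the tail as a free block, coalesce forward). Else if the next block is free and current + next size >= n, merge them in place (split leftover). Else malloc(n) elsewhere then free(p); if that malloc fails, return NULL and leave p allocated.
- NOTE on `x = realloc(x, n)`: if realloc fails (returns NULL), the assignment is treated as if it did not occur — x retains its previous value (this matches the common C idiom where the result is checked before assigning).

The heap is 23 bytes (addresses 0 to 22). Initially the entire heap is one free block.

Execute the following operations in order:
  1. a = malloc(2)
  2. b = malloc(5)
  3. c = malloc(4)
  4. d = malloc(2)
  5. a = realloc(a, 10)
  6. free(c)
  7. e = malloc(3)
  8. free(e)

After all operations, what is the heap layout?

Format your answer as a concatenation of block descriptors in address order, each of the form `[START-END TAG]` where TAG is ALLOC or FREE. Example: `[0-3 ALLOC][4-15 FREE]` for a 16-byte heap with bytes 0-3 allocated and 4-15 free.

Answer: [0-1 FREE][2-6 ALLOC][7-10 FREE][11-12 ALLOC][13-22 ALLOC]

Derivation:
Op 1: a = malloc(2) -> a = 0; heap: [0-1 ALLOC][2-22 FREE]
Op 2: b = malloc(5) -> b = 2; heap: [0-1 ALLOC][2-6 ALLOC][7-22 FREE]
Op 3: c = malloc(4) -> c = 7; heap: [0-1 ALLOC][2-6 ALLOC][7-10 ALLOC][11-22 FREE]
Op 4: d = malloc(2) -> d = 11; heap: [0-1 ALLOC][2-6 ALLOC][7-10 ALLOC][11-12 ALLOC][13-22 FREE]
Op 5: a = realloc(a, 10) -> a = 13; heap: [0-1 FREE][2-6 ALLOC][7-10 ALLOC][11-12 ALLOC][13-22 ALLOC]
Op 6: free(c) -> (freed c); heap: [0-1 FREE][2-6 ALLOC][7-10 FREE][11-12 ALLOC][13-22 ALLOC]
Op 7: e = malloc(3) -> e = 7; heap: [0-1 FREE][2-6 ALLOC][7-9 ALLOC][10-10 FREE][11-12 ALLOC][13-22 ALLOC]
Op 8: free(e) -> (freed e); heap: [0-1 FREE][2-6 ALLOC][7-10 FREE][11-12 ALLOC][13-22 ALLOC]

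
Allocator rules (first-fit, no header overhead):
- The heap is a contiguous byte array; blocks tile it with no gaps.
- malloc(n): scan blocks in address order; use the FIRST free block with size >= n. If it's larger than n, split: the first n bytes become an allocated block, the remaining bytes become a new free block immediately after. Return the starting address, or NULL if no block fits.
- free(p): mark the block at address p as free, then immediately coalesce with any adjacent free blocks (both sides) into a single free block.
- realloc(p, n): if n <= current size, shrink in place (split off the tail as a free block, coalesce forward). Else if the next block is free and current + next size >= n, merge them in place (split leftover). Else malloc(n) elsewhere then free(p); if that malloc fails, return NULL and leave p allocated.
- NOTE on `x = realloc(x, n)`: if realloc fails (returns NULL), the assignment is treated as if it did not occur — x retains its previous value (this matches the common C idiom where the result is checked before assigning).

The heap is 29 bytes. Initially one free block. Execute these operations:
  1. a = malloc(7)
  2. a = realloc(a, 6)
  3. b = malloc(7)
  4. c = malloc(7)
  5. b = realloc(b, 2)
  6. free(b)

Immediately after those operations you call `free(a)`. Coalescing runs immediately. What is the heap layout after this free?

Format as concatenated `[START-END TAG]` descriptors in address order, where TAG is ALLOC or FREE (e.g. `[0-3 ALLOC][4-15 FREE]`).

Op 1: a = malloc(7) -> a = 0; heap: [0-6 ALLOC][7-28 FREE]
Op 2: a = realloc(a, 6) -> a = 0; heap: [0-5 ALLOC][6-28 FREE]
Op 3: b = malloc(7) -> b = 6; heap: [0-5 ALLOC][6-12 ALLOC][13-28 FREE]
Op 4: c = malloc(7) -> c = 13; heap: [0-5 ALLOC][6-12 ALLOC][13-19 ALLOC][20-28 FREE]
Op 5: b = realloc(b, 2) -> b = 6; heap: [0-5 ALLOC][6-7 ALLOC][8-12 FREE][13-19 ALLOC][20-28 FREE]
Op 6: free(b) -> (freed b); heap: [0-5 ALLOC][6-12 FREE][13-19 ALLOC][20-28 FREE]
free(a): a = 0 -> block [0-5 ALLOC]; mark free, coalesce with adjacent free neighbors -> [0-12 FREE][13-19 ALLOC][20-28 FREE]

Answer: [0-12 FREE][13-19 ALLOC][20-28 FREE]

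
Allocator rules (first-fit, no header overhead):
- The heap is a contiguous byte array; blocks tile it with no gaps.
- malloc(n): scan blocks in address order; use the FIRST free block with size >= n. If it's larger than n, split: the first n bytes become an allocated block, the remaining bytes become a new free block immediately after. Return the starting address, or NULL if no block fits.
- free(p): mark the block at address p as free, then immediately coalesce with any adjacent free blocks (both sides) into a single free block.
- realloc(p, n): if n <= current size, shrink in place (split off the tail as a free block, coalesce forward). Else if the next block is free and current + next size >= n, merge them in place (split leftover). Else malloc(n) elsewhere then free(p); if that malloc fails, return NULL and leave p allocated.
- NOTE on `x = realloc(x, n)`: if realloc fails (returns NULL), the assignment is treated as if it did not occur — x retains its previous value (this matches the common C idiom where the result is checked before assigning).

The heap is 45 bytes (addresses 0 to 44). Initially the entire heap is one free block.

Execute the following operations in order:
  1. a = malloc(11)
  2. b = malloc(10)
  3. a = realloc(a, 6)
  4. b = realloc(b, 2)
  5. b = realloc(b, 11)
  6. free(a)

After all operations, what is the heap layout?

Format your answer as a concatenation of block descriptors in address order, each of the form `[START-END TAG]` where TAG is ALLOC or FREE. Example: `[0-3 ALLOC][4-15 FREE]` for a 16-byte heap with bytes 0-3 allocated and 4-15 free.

Op 1: a = malloc(11) -> a = 0; heap: [0-10 ALLOC][11-44 FREE]
Op 2: b = malloc(10) -> b = 11; heap: [0-10 ALLOC][11-20 ALLOC][21-44 FREE]
Op 3: a = realloc(a, 6) -> a = 0; heap: [0-5 ALLOC][6-10 FREE][11-20 ALLOC][21-44 FREE]
Op 4: b = realloc(b, 2) -> b = 11; heap: [0-5 ALLOC][6-10 FREE][11-12 ALLOC][13-44 FREE]
Op 5: b = realloc(b, 11) -> b = 11; heap: [0-5 ALLOC][6-10 FREE][11-21 ALLOC][22-44 FREE]
Op 6: free(a) -> (freed a); heap: [0-10 FREE][11-21 ALLOC][22-44 FREE]

Answer: [0-10 FREE][11-21 ALLOC][22-44 FREE]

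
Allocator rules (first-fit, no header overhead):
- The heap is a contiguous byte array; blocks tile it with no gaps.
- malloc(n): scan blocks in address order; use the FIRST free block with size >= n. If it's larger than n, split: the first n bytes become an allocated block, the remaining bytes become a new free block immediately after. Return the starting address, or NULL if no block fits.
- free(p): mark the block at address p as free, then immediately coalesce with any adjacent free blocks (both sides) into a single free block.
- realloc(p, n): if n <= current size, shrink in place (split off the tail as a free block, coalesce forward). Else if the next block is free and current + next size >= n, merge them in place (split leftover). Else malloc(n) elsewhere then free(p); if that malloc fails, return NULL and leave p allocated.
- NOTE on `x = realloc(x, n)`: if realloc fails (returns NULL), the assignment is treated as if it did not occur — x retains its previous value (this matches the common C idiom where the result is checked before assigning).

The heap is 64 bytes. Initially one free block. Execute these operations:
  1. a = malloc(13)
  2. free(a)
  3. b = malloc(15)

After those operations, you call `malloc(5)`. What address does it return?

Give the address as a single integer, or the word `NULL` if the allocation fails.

Op 1: a = malloc(13) -> a = 0; heap: [0-12 ALLOC][13-63 FREE]
Op 2: free(a) -> (freed a); heap: [0-63 FREE]
Op 3: b = malloc(15) -> b = 0; heap: [0-14 ALLOC][15-63 FREE]
malloc(5): first-fit scan over [0-14 ALLOC][15-63 FREE] -> 15

Answer: 15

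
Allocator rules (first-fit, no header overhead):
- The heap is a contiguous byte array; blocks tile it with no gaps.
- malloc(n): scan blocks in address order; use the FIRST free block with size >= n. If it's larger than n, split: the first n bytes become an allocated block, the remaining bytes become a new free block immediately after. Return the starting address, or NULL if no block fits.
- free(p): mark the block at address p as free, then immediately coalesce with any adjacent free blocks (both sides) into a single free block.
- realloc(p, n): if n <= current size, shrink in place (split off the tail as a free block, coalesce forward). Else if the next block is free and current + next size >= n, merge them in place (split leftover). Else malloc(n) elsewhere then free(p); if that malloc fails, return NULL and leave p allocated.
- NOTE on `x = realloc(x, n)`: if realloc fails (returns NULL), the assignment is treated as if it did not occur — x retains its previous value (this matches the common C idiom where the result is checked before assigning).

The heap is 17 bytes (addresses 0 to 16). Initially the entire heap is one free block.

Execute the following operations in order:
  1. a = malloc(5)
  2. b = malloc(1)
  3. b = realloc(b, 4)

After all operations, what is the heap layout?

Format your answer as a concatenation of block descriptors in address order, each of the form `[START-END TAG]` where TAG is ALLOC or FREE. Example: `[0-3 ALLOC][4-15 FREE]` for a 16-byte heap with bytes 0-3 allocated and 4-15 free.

Answer: [0-4 ALLOC][5-8 ALLOC][9-16 FREE]

Derivation:
Op 1: a = malloc(5) -> a = 0; heap: [0-4 ALLOC][5-16 FREE]
Op 2: b = malloc(1) -> b = 5; heap: [0-4 ALLOC][5-5 ALLOC][6-16 FREE]
Op 3: b = realloc(b, 4) -> b = 5; heap: [0-4 ALLOC][5-8 ALLOC][9-16 FREE]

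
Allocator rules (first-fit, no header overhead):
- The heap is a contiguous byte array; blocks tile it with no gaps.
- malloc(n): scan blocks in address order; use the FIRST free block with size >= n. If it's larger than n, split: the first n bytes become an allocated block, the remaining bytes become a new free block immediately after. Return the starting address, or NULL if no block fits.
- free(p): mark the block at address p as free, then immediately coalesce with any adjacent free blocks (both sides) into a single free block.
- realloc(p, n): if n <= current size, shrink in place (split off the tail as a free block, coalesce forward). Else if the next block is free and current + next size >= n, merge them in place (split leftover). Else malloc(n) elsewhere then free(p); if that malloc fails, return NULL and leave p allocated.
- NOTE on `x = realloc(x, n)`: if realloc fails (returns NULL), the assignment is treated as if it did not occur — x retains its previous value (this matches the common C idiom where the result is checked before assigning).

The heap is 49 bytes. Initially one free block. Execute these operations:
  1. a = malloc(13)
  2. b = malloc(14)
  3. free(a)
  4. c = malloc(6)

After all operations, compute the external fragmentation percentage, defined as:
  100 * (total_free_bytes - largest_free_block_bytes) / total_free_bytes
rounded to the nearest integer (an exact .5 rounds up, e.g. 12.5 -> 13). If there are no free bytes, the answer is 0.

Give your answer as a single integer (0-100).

Answer: 24

Derivation:
Op 1: a = malloc(13) -> a = 0; heap: [0-12 ALLOC][13-48 FREE]
Op 2: b = malloc(14) -> b = 13; heap: [0-12 ALLOC][13-26 ALLOC][27-48 FREE]
Op 3: free(a) -> (freed a); heap: [0-12 FREE][13-26 ALLOC][27-48 FREE]
Op 4: c = malloc(6) -> c = 0; heap: [0-5 ALLOC][6-12 FREE][13-26 ALLOC][27-48 FREE]
Free blocks: [7 22] total_free=29 largest=22 -> 100*(29-22)/29 = 700/29 ≈ 24.138 -> rounds to 24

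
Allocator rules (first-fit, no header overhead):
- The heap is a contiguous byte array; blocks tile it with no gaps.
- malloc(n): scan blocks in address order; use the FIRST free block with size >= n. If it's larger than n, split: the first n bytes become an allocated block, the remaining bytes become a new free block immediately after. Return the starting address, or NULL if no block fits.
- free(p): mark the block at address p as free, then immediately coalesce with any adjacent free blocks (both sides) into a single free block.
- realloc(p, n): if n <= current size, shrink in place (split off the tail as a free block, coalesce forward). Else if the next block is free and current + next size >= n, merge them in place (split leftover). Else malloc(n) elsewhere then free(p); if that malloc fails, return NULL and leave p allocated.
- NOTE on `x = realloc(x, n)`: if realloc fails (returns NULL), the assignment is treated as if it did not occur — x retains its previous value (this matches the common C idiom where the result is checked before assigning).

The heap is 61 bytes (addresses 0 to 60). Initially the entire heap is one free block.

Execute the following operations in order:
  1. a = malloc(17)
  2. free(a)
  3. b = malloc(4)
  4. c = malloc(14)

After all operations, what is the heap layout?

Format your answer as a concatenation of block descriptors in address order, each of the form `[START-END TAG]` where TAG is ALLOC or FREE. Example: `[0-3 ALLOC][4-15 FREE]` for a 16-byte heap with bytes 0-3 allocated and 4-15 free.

Op 1: a = malloc(17) -> a = 0; heap: [0-16 ALLOC][17-60 FREE]
Op 2: free(a) -> (freed a); heap: [0-60 FREE]
Op 3: b = malloc(4) -> b = 0; heap: [0-3 ALLOC][4-60 FREE]
Op 4: c = malloc(14) -> c = 4; heap: [0-3 ALLOC][4-17 ALLOC][18-60 FREE]

Answer: [0-3 ALLOC][4-17 ALLOC][18-60 FREE]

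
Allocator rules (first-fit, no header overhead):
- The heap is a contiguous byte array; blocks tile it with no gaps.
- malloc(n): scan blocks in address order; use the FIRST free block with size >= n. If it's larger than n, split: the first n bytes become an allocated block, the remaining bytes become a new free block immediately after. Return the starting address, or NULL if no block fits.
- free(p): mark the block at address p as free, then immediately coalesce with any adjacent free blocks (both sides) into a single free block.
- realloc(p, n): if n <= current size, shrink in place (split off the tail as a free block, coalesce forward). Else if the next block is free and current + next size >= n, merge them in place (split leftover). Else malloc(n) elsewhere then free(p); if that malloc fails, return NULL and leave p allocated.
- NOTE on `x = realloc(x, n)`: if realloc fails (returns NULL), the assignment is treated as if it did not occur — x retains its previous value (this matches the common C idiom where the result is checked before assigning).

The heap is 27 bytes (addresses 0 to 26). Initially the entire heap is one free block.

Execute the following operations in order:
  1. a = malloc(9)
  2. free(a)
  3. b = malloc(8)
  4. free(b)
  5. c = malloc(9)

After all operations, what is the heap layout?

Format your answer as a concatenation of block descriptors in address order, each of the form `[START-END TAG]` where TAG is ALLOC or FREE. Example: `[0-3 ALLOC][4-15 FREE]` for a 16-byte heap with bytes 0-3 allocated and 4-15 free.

Op 1: a = malloc(9) -> a = 0; heap: [0-8 ALLOC][9-26 FREE]
Op 2: free(a) -> (freed a); heap: [0-26 FREE]
Op 3: b = malloc(8) -> b = 0; heap: [0-7 ALLOC][8-26 FREE]
Op 4: free(b) -> (freed b); heap: [0-26 FREE]
Op 5: c = malloc(9) -> c = 0; heap: [0-8 ALLOC][9-26 FREE]

Answer: [0-8 ALLOC][9-26 FREE]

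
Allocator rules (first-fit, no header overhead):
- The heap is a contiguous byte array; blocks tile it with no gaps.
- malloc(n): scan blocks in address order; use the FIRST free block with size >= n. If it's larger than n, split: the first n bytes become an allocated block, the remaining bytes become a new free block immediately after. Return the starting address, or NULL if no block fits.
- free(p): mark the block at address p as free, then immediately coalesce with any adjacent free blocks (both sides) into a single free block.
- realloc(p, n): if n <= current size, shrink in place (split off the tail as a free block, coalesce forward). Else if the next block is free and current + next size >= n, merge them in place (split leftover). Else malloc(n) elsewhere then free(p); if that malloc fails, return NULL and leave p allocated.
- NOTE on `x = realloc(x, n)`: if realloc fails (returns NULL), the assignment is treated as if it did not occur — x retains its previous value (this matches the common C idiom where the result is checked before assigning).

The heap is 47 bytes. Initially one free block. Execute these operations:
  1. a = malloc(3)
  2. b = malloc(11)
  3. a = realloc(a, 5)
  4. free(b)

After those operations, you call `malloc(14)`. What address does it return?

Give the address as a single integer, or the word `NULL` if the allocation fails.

Answer: 0

Derivation:
Op 1: a = malloc(3) -> a = 0; heap: [0-2 ALLOC][3-46 FREE]
Op 2: b = malloc(11) -> b = 3; heap: [0-2 ALLOC][3-13 ALLOC][14-46 FREE]
Op 3: a = realloc(a, 5) -> a = 14; heap: [0-2 FREE][3-13 ALLOC][14-18 ALLOC][19-46 FREE]
Op 4: free(b) -> (freed b); heap: [0-13 FREE][14-18 ALLOC][19-46 FREE]
malloc(14): first-fit scan over [0-13 FREE][14-18 ALLOC][19-46 FREE] -> 0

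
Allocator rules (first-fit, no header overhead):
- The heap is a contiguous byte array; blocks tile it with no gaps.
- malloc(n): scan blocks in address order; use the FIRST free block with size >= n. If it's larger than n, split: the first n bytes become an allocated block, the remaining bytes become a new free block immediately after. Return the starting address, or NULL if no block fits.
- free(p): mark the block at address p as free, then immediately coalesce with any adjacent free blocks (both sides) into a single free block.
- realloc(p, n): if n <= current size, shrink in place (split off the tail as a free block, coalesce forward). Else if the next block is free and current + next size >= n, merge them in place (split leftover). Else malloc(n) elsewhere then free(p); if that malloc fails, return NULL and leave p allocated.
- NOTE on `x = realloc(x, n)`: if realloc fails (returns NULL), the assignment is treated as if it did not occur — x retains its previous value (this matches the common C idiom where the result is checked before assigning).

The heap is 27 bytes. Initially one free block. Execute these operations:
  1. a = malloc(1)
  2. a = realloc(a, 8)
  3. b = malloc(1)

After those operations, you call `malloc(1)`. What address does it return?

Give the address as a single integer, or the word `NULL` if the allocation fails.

Op 1: a = malloc(1) -> a = 0; heap: [0-0 ALLOC][1-26 FREE]
Op 2: a = realloc(a, 8) -> a = 0; heap: [0-7 ALLOC][8-26 FREE]
Op 3: b = malloc(1) -> b = 8; heap: [0-7 ALLOC][8-8 ALLOC][9-26 FREE]
malloc(1): first-fit scan over [0-7 ALLOC][8-8 ALLOC][9-26 FREE] -> 9

Answer: 9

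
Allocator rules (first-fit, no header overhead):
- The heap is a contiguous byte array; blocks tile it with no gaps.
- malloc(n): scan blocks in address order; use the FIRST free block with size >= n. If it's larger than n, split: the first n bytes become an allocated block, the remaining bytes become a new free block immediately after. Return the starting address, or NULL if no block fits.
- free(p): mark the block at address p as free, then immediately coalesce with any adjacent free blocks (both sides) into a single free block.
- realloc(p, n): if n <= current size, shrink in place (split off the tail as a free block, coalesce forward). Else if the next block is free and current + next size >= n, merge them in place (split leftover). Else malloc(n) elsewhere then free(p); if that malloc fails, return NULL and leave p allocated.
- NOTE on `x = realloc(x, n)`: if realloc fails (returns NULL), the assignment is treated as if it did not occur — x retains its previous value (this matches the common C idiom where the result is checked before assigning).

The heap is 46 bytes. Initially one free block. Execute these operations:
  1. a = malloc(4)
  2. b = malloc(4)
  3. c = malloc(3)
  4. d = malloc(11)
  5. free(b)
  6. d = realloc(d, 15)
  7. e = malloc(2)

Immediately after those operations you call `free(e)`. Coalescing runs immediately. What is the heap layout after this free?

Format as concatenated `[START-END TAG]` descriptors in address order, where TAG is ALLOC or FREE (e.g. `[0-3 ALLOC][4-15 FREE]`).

Op 1: a = malloc(4) -> a = 0; heap: [0-3 ALLOC][4-45 FREE]
Op 2: b = malloc(4) -> b = 4; heap: [0-3 ALLOC][4-7 ALLOC][8-45 FREE]
Op 3: c = malloc(3) -> c = 8; heap: [0-3 ALLOC][4-7 ALLOC][8-10 ALLOC][11-45 FREE]
Op 4: d = malloc(11) -> d = 11; heap: [0-3 ALLOC][4-7 ALLOC][8-10 ALLOC][11-21 ALLOC][22-45 FREE]
Op 5: free(b) -> (freed b); heap: [0-3 ALLOC][4-7 FREE][8-10 ALLOC][11-21 ALLOC][22-45 FREE]
Op 6: d = realloc(d, 15) -> d = 11; heap: [0-3 ALLOC][4-7 FREE][8-10 ALLOC][11-25 ALLOC][26-45 FREE]
Op 7: e = malloc(2) -> e = 4; heap: [0-3 ALLOC][4-5 ALLOC][6-7 FREE][8-10 ALLOC][11-25 ALLOC][26-45 FREE]
free(e): e = 4 -> block [4-5 ALLOC]; mark free, coalesce with adjacent free neighbors -> [0-3 ALLOC][4-7 FREE][8-10 ALLOC][11-25 ALLOC][26-45 FREE]

Answer: [0-3 ALLOC][4-7 FREE][8-10 ALLOC][11-25 ALLOC][26-45 FREE]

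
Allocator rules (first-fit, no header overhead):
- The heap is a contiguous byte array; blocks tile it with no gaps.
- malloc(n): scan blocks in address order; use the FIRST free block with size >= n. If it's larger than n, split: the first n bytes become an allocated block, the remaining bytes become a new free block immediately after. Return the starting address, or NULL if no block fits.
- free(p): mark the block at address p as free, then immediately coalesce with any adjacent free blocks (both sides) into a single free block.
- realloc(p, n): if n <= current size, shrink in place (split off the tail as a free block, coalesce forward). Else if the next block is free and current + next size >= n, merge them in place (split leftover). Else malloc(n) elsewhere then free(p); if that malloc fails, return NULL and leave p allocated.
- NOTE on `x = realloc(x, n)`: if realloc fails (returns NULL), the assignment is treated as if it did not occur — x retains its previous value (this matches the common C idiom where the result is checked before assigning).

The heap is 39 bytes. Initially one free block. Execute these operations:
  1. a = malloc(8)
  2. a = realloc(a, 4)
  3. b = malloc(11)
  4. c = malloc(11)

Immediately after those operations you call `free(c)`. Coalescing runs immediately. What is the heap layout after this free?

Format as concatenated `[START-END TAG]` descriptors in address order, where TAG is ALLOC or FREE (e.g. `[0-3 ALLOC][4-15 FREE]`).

Answer: [0-3 ALLOC][4-14 ALLOC][15-38 FREE]

Derivation:
Op 1: a = malloc(8) -> a = 0; heap: [0-7 ALLOC][8-38 FREE]
Op 2: a = realloc(a, 4) -> a = 0; heap: [0-3 ALLOC][4-38 FREE]
Op 3: b = malloc(11) -> b = 4; heap: [0-3 ALLOC][4-14 ALLOC][15-38 FREE]
Op 4: c = malloc(11) -> c = 15; heap: [0-3 ALLOC][4-14 ALLOC][15-25 ALLOC][26-38 FREE]
free(c): c = 15 -> block [15-25 ALLOC]; mark free, coalesce with adjacent free neighbors -> [0-3 ALLOC][4-14 ALLOC][15-38 FREE]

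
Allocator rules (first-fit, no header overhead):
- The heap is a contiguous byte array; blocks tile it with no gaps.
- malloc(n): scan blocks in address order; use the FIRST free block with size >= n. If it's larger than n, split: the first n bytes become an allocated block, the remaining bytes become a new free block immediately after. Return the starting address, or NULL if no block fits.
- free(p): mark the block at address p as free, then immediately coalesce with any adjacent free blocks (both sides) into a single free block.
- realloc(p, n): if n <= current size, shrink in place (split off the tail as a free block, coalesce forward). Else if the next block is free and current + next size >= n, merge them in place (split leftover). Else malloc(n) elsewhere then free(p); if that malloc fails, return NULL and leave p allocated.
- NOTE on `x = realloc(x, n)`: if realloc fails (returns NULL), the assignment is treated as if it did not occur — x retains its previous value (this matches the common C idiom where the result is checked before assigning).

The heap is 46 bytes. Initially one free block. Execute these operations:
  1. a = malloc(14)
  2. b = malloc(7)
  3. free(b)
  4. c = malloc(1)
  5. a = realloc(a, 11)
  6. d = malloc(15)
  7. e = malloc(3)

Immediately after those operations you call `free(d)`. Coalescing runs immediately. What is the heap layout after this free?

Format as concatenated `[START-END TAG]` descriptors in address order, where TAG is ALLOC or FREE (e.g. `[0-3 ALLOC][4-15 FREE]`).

Op 1: a = malloc(14) -> a = 0; heap: [0-13 ALLOC][14-45 FREE]
Op 2: b = malloc(7) -> b = 14; heap: [0-13 ALLOC][14-20 ALLOC][21-45 FREE]
Op 3: free(b) -> (freed b); heap: [0-13 ALLOC][14-45 FREE]
Op 4: c = malloc(1) -> c = 14; heap: [0-13 ALLOC][14-14 ALLOC][15-45 FREE]
Op 5: a = realloc(a, 11) -> a = 0; heap: [0-10 ALLOC][11-13 FREE][14-14 ALLOC][15-45 FREE]
Op 6: d = malloc(15) -> d = 15; heap: [0-10 ALLOC][11-13 FREE][14-14 ALLOC][15-29 ALLOC][30-45 FREE]
Op 7: e = malloc(3) -> e = 11; heap: [0-10 ALLOC][11-13 ALLOC][14-14 ALLOC][15-29 ALLOC][30-45 FREE]
free(d): d = 15 -> block [15-29 ALLOC]; mark free, coalesce with adjacent free neighbors -> [0-10 ALLOC][11-13 ALLOC][14-14 ALLOC][15-45 FREE]

Answer: [0-10 ALLOC][11-13 ALLOC][14-14 ALLOC][15-45 FREE]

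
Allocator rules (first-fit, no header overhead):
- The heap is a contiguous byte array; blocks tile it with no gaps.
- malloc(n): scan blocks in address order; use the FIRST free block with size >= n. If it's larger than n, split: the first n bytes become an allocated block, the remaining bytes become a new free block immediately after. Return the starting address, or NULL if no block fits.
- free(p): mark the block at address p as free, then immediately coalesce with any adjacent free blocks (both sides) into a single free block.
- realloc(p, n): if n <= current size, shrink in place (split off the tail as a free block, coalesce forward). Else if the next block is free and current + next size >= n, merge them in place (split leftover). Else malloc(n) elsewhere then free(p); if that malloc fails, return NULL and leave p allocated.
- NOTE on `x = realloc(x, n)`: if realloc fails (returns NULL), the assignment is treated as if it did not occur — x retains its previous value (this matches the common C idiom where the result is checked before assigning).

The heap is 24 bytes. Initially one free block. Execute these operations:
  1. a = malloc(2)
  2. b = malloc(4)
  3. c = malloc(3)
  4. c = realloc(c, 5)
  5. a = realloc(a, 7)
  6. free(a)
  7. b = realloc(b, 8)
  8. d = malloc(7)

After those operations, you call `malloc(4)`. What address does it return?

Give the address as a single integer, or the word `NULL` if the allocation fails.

Op 1: a = malloc(2) -> a = 0; heap: [0-1 ALLOC][2-23 FREE]
Op 2: b = malloc(4) -> b = 2; heap: [0-1 ALLOC][2-5 ALLOC][6-23 FREE]
Op 3: c = malloc(3) -> c = 6; heap: [0-1 ALLOC][2-5 ALLOC][6-8 ALLOC][9-23 FREE]
Op 4: c = realloc(c, 5) -> c = 6; heap: [0-1 ALLOC][2-5 ALLOC][6-10 ALLOC][11-23 FREE]
Op 5: a = realloc(a, 7) -> a = 11; heap: [0-1 FREE][2-5 ALLOC][6-10 ALLOC][11-17 ALLOC][18-23 FREE]
Op 6: free(a) -> (freed a); heap: [0-1 FREE][2-5 ALLOC][6-10 ALLOC][11-23 FREE]
Op 7: b = realloc(b, 8) -> b = 11; heap: [0-5 FREE][6-10 ALLOC][11-18 ALLOC][19-23 FREE]
Op 8: d = malloc(7) -> d = NULL; heap: [0-5 FREE][6-10 ALLOC][11-18 ALLOC][19-23 FREE]
malloc(4): first-fit scan over [0-5 FREE][6-10 ALLOC][11-18 ALLOC][19-23 FREE] -> 0

Answer: 0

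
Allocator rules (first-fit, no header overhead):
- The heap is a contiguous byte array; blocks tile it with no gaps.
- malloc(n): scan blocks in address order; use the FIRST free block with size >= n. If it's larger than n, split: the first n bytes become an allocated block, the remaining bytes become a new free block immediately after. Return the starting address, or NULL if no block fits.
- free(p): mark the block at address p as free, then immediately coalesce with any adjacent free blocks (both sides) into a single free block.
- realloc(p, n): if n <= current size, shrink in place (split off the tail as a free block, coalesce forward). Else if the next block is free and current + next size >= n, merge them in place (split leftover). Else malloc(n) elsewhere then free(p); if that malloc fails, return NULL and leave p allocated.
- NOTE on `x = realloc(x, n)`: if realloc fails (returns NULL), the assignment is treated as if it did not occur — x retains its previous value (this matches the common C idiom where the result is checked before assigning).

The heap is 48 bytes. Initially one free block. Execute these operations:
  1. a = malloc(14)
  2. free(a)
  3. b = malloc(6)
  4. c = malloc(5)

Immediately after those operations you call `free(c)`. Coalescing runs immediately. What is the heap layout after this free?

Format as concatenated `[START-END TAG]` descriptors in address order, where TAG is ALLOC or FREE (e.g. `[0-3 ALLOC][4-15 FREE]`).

Op 1: a = malloc(14) -> a = 0; heap: [0-13 ALLOC][14-47 FREE]
Op 2: free(a) -> (freed a); heap: [0-47 FREE]
Op 3: b = malloc(6) -> b = 0; heap: [0-5 ALLOC][6-47 FREE]
Op 4: c = malloc(5) -> c = 6; heap: [0-5 ALLOC][6-10 ALLOC][11-47 FREE]
free(c): c = 6 -> block [6-10 ALLOC]; mark free, coalesce with adjacent free neighbors -> [0-5 ALLOC][6-47 FREE]

Answer: [0-5 ALLOC][6-47 FREE]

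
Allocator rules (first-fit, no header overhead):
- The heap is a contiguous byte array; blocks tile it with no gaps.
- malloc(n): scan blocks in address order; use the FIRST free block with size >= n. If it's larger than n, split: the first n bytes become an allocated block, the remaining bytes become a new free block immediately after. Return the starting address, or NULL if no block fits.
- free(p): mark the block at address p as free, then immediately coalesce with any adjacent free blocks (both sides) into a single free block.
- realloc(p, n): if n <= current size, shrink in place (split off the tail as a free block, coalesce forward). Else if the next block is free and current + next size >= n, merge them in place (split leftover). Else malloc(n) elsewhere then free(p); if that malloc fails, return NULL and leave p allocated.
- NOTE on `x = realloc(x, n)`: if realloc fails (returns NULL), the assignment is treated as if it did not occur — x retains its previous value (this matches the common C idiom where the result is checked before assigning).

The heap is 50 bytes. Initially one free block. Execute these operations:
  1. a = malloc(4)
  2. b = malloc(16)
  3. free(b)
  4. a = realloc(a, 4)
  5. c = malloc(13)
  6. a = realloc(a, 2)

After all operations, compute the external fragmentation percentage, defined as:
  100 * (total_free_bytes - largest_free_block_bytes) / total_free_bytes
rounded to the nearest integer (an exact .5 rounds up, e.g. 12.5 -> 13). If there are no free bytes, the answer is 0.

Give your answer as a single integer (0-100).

Op 1: a = malloc(4) -> a = 0; heap: [0-3 ALLOC][4-49 FREE]
Op 2: b = malloc(16) -> b = 4; heap: [0-3 ALLOC][4-19 ALLOC][20-49 FREE]
Op 3: free(b) -> (freed b); heap: [0-3 ALLOC][4-49 FREE]
Op 4: a = realloc(a, 4) -> a = 0; heap: [0-3 ALLOC][4-49 FREE]
Op 5: c = malloc(13) -> c = 4; heap: [0-3 ALLOC][4-16 ALLOC][17-49 FREE]
Op 6: a = realloc(a, 2) -> a = 0; heap: [0-1 ALLOC][2-3 FREE][4-16 ALLOC][17-49 FREE]
Free blocks: [2 33] total_free=35 largest=33 -> 100*(35-33)/35 = 200/35 ≈ 5.714 -> rounds to 6

Answer: 6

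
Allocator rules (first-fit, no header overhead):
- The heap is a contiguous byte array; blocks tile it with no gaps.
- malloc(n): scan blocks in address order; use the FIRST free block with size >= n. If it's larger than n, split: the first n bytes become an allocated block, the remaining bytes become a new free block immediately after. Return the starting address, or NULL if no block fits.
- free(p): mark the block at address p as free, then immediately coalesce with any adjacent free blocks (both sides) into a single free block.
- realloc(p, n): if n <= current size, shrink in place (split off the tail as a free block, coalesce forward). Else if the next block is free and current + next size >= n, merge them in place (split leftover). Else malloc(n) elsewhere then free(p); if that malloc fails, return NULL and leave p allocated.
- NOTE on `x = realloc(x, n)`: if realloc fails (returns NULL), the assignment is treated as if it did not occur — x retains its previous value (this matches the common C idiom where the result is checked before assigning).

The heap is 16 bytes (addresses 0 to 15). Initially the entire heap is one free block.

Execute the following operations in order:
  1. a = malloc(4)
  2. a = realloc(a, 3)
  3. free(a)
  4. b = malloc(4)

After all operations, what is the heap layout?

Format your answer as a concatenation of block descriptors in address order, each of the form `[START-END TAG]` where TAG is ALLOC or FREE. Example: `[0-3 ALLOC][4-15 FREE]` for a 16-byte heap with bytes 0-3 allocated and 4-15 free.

Op 1: a = malloc(4) -> a = 0; heap: [0-3 ALLOC][4-15 FREE]
Op 2: a = realloc(a, 3) -> a = 0; heap: [0-2 ALLOC][3-15 FREE]
Op 3: free(a) -> (freed a); heap: [0-15 FREE]
Op 4: b = malloc(4) -> b = 0; heap: [0-3 ALLOC][4-15 FREE]

Answer: [0-3 ALLOC][4-15 FREE]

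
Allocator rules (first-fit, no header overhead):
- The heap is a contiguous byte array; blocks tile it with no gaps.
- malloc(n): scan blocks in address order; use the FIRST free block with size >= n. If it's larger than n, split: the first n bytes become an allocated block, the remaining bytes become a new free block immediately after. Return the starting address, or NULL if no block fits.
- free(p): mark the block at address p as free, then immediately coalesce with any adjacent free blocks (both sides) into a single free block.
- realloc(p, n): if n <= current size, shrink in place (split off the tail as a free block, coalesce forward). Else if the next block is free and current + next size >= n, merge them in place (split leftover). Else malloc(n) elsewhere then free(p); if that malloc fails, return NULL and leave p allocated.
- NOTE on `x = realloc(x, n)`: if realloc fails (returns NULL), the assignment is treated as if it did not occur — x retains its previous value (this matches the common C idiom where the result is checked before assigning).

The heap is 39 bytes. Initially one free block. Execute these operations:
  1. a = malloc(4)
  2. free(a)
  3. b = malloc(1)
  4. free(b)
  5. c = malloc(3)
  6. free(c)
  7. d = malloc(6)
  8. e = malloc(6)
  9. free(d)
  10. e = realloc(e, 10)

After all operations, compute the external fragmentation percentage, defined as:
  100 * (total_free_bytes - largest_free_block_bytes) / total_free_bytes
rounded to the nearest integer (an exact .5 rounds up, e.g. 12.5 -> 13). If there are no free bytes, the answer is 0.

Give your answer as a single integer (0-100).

Answer: 21

Derivation:
Op 1: a = malloc(4) -> a = 0; heap: [0-3 ALLOC][4-38 FREE]
Op 2: free(a) -> (freed a); heap: [0-38 FREE]
Op 3: b = malloc(1) -> b = 0; heap: [0-0 ALLOC][1-38 FREE]
Op 4: free(b) -> (freed b); heap: [0-38 FREE]
Op 5: c = malloc(3) -> c = 0; heap: [0-2 ALLOC][3-38 FREE]
Op 6: free(c) -> (freed c); heap: [0-38 FREE]
Op 7: d = malloc(6) -> d = 0; heap: [0-5 ALLOC][6-38 FREE]
Op 8: e = malloc(6) -> e = 6; heap: [0-5 ALLOC][6-11 ALLOC][12-38 FREE]
Op 9: free(d) -> (freed d); heap: [0-5 FREE][6-11 ALLOC][12-38 FREE]
Op 10: e = realloc(e, 10) -> e = 6; heap: [0-5 FREE][6-15 ALLOC][16-38 FREE]
Free blocks: [6 23] total_free=29 largest=23 -> 100*(29-23)/29 = 600/29 ≈ 20.690 -> rounds to 21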